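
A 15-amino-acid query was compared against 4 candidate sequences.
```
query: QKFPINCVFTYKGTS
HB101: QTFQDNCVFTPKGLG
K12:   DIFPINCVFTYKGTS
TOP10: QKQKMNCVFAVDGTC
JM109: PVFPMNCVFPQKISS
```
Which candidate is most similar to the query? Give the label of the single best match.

Hamming distances to query — HB101: 6; K12: 2; TOP10: 7; JM109: 7.
Smallest is K12 with 2 mismatches.

K12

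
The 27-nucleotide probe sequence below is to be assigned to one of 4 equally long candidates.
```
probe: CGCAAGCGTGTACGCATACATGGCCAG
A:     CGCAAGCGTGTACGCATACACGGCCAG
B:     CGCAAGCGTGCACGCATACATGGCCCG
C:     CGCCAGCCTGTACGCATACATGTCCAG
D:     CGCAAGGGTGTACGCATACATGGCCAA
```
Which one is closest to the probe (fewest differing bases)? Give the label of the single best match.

A

Hamming distances to probe — A: 1; B: 2; C: 3; D: 2.
Smallest is A with 1 mismatch.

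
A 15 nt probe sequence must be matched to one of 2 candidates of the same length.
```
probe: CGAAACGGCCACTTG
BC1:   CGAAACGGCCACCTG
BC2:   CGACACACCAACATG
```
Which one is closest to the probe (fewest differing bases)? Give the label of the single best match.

Hamming distances to probe — BC1: 1; BC2: 5.
Smallest is BC1 with 1 mismatch.

BC1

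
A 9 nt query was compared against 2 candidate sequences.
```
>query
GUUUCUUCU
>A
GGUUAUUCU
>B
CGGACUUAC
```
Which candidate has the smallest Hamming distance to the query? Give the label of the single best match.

A

A differs at 2 positions; B differs at 6 positions. The closest is A.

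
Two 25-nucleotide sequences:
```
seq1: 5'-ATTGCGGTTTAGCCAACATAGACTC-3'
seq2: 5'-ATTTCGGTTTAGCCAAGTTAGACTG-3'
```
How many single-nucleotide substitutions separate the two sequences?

4

The sequences differ at sites 4, 17, 18, 25 (1-based) — 4 in total.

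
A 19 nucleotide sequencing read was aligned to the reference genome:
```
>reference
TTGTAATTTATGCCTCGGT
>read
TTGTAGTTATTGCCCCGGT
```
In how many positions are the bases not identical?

4

Mismatches (1-based): position 6: A→G; position 9: T→A; position 10: A→T; position 15: T→C.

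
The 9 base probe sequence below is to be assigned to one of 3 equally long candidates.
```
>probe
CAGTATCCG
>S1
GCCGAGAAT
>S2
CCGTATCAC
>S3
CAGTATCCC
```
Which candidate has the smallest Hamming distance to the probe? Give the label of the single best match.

S1 differs at 8 sites; S2 differs at 3 sites; S3 differs at 1 site. The closest is S3.

S3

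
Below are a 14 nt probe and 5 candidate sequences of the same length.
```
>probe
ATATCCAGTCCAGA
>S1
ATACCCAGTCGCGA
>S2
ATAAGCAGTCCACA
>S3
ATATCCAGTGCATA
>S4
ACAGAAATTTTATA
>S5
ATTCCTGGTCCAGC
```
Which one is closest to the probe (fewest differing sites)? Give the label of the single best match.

Hamming distances to probe — S1: 3; S2: 3; S3: 2; S4: 8; S5: 5.
Smallest is S3 with 2 mismatches.

S3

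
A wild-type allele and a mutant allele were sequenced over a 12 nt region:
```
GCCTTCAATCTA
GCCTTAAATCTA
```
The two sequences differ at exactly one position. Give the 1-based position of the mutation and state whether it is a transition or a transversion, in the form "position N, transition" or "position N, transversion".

position 6, transversion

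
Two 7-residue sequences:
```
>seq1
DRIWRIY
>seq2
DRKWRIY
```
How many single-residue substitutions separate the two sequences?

1

Comparing position by position, 1 residue differs: 3 (I/K).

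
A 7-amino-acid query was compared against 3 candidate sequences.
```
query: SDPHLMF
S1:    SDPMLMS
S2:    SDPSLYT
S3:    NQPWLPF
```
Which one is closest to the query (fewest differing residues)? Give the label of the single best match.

S1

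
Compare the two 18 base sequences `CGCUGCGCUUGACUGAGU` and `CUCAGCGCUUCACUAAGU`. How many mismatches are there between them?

The sequences differ at positions 2, 4, 11, 15 (1-based) — 4 in total.

4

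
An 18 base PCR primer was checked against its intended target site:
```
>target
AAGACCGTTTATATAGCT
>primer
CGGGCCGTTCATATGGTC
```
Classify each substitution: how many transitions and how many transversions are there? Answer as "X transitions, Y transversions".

6 transitions, 1 transversion

Transitions (purine↔purine or pyrimidine↔pyrimidine): 2 A→G, 4 A→G, 10 T→C, 15 A→G, 17 C→T, 18 T→C.
Transversions (purine↔pyrimidine): 1 A→C.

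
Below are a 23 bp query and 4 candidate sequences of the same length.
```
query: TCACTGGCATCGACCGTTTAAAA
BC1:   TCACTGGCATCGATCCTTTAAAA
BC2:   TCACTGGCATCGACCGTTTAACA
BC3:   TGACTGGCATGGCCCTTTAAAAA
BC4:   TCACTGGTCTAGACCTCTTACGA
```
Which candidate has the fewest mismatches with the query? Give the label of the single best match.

BC1 differs at 2 positions; BC2 differs at 1 position; BC3 differs at 5 positions; BC4 differs at 7 positions. The closest is BC2.

BC2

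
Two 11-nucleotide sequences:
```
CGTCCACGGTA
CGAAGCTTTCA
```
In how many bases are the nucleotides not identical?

Comparing position by position, 8 bases differ: 3 (T/A), 4 (C/A), 5 (C/G), 6 (A/C), 7 (C/T), 8 (G/T), 9 (G/T), 10 (T/C).

8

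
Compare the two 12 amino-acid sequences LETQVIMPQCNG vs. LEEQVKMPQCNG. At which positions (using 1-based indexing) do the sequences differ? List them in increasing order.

3, 6

Differences at position 3 (T→E), position 6 (I→K).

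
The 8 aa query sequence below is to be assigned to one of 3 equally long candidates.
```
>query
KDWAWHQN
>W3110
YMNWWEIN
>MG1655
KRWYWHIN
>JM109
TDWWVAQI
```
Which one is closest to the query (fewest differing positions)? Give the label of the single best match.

W3110 differs at 6 positions; MG1655 differs at 3 positions; JM109 differs at 5 positions. The closest is MG1655.

MG1655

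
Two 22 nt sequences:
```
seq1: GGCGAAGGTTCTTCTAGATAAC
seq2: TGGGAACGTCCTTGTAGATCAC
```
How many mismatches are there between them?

The sequences differ at bases 1, 3, 7, 10, 14, 20 (1-based) — 6 in total.

6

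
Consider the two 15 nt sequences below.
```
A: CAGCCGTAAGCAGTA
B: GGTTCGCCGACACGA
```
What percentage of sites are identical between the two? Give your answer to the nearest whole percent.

Mismatches at positions 1, 2, 3, 4, 7, 8, 9, 10, 13, 14 (1-based): 10 of 15.
Identical positions: 5/15 = 33.33% → 33%.

33%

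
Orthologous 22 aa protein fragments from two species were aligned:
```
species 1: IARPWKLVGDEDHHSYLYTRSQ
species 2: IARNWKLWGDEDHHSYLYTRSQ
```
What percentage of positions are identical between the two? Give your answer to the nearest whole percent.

91%

2 positions differ (4, 8), so 20 of 22 match: 20/22 = 90.91%.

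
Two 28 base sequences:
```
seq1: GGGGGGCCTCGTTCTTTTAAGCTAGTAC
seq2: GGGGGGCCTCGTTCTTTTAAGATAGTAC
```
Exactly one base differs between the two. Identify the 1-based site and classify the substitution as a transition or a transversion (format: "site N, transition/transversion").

Site 22 changes C→A. C is a pyrimidine and A is a purine, so this is a transversion.

site 22, transversion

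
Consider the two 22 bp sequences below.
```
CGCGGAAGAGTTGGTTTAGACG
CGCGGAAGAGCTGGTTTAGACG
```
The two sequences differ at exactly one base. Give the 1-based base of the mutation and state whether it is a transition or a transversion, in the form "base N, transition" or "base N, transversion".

Base 11 changes T→C. T is a pyrimidine and C is a pyrimidine, so this is a transition.

base 11, transition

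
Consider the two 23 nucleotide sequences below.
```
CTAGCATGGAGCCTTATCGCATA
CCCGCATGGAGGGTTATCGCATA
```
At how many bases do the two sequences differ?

The sequences differ at bases 2, 3, 12, 13 (1-based) — 4 in total.

4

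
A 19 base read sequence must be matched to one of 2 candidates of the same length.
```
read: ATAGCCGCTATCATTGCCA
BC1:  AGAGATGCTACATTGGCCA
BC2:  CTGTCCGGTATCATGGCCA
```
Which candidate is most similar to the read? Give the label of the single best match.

BC1 differs at 7 sites; BC2 differs at 5 sites. The closest is BC2.

BC2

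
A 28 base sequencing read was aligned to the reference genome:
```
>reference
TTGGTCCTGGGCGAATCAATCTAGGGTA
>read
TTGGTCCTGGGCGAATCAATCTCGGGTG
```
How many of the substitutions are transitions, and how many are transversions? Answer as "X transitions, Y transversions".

1 transition, 1 transversion

Transitions (purine↔purine or pyrimidine↔pyrimidine): 28 A→G.
Transversions (purine↔pyrimidine): 23 A→C.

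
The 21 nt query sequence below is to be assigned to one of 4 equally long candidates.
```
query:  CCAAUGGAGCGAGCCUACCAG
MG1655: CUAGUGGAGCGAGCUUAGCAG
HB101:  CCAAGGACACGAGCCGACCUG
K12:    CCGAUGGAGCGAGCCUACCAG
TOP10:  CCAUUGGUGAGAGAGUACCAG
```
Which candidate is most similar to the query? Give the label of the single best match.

MG1655 differs at 4 bases; HB101 differs at 6 bases; K12 differs at 1 base; TOP10 differs at 5 bases. The closest is K12.

K12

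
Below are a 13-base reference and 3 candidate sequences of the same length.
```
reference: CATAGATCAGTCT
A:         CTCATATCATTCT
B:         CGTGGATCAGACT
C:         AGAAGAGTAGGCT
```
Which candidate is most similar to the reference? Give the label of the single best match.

B

A differs at 4 sites; B differs at 3 sites; C differs at 6 sites. The closest is B.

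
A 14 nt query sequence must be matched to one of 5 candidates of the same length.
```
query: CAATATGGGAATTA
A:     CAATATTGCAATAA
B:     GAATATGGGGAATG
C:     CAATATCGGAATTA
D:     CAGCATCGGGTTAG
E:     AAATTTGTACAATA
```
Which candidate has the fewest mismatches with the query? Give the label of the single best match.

A differs at 3 bases; B differs at 4 bases; C differs at 1 base; D differs at 7 bases; E differs at 6 bases. The closest is C.

C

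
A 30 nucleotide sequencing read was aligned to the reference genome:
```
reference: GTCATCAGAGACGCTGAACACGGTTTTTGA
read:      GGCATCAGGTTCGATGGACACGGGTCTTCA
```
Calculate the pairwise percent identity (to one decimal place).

70.0%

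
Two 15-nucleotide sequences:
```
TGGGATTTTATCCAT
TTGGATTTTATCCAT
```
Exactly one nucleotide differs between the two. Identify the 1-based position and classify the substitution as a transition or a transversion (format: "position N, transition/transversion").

Position 2 changes G→T. G is a purine and T is a pyrimidine, so this is a transversion.

position 2, transversion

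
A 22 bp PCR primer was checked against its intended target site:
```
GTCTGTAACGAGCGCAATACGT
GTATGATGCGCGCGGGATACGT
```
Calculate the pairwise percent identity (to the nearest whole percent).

68%

Mismatches at positions 3, 6, 7, 8, 11, 15, 16 (1-based): 7 of 22.
Identical positions: 15/22 = 68.18% → 68%.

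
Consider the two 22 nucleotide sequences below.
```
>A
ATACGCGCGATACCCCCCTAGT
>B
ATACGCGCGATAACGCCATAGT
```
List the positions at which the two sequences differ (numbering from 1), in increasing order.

13, 15, 18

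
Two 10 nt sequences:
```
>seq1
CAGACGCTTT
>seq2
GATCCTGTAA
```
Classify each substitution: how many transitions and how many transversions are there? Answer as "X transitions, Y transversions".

Transitions (purine↔purine or pyrimidine↔pyrimidine): none.
Transversions (purine↔pyrimidine): 1 C→G, 3 G→T, 4 A→C, 6 G→T, 7 C→G, 9 T→A, 10 T→A.

0 transitions, 7 transversions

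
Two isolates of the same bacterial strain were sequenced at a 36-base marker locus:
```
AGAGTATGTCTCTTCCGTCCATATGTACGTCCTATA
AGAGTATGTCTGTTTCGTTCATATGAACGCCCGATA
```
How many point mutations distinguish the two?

6

Comparing position by position, 6 bases differ: 12 (C/G), 15 (C/T), 19 (C/T), 26 (T/A), 30 (T/C), 33 (T/G).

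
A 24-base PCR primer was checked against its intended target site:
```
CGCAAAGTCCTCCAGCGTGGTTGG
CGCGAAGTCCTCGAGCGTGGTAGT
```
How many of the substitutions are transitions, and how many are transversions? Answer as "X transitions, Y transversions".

Mismatches (1-based):
site 4: A→G (purine→purine, transition)
site 13: C→G (pyrimidine→purine, transversion)
site 22: T→A (pyrimidine→purine, transversion)
site 24: G→T (purine→pyrimidine, transversion)

1 transition, 3 transversions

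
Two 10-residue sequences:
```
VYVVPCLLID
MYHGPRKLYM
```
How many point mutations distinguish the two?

Mismatches (1-based): residue 1: V→M; residue 3: V→H; residue 4: V→G; residue 6: C→R; residue 7: L→K; residue 9: I→Y; residue 10: D→M.

7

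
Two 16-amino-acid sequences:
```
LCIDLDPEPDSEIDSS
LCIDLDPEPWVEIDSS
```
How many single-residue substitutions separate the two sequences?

2

The sequences differ at residues 10, 11 (1-based) — 2 in total.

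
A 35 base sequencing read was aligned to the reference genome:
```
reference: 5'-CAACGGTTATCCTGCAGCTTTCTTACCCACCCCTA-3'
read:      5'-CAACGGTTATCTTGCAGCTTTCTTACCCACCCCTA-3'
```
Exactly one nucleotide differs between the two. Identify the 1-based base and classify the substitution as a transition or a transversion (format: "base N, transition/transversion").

base 12, transition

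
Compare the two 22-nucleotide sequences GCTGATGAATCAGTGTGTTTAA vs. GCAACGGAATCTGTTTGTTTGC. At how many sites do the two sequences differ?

8

The sequences differ at sites 3, 4, 5, 6, 12, 15, 21, 22 (1-based) — 8 in total.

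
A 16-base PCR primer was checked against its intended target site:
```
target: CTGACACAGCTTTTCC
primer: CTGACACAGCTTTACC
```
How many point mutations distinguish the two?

1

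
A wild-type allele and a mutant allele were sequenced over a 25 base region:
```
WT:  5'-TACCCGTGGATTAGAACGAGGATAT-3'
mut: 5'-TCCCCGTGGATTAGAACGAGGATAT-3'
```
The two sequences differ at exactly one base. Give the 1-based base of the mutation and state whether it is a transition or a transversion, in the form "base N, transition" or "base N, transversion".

base 2, transversion

Base 2 changes A→C. A is a purine and C is a pyrimidine, so this is a transversion.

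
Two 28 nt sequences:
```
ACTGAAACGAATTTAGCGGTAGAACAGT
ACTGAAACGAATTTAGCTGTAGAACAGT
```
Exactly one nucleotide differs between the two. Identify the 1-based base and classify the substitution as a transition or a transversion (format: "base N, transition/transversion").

Base 18 changes G→T. G is a purine and T is a pyrimidine, so this is a transversion.

base 18, transversion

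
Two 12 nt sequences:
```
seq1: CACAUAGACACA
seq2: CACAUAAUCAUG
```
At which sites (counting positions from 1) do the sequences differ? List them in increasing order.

7, 8, 11, 12

Differences at site 7 (G→A), site 8 (A→U), site 11 (C→U), site 12 (A→G).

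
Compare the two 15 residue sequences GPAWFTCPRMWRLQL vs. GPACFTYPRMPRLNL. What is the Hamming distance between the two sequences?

4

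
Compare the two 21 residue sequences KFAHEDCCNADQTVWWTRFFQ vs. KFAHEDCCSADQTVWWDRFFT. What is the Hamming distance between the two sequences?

3

Mismatches (1-based): position 9: N→S; position 17: T→D; position 21: Q→T.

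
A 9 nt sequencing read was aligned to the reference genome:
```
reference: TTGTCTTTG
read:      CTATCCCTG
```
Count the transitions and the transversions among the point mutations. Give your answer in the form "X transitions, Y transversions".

Transitions (purine↔purine or pyrimidine↔pyrimidine): 1 T→C, 3 G→A, 6 T→C, 7 T→C.
Transversions (purine↔pyrimidine): none.

4 transitions, 0 transversions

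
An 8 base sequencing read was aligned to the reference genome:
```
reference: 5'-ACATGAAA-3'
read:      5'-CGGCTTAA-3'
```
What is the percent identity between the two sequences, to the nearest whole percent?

25%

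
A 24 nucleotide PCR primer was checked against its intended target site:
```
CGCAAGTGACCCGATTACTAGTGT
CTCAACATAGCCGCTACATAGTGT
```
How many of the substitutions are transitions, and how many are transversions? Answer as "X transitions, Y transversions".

0 transitions, 9 transversions

Mismatches (1-based):
position 2: G→T (purine→pyrimidine, transversion)
position 6: G→C (purine→pyrimidine, transversion)
position 7: T→A (pyrimidine→purine, transversion)
position 8: G→T (purine→pyrimidine, transversion)
position 10: C→G (pyrimidine→purine, transversion)
position 14: A→C (purine→pyrimidine, transversion)
position 16: T→A (pyrimidine→purine, transversion)
position 17: A→C (purine→pyrimidine, transversion)
position 18: C→A (pyrimidine→purine, transversion)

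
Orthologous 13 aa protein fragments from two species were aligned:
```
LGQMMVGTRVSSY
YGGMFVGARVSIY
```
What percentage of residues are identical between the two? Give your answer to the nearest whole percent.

62%

Mismatches at positions 1, 3, 5, 8, 12 (1-based): 5 of 13.
Identical positions: 8/13 = 61.54% → 62%.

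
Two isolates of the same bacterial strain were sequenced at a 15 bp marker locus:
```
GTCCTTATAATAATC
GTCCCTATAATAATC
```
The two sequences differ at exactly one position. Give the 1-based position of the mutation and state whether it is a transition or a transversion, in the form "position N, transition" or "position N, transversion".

Position 5 changes T→C. T is a pyrimidine and C is a pyrimidine, so this is a transition.

position 5, transition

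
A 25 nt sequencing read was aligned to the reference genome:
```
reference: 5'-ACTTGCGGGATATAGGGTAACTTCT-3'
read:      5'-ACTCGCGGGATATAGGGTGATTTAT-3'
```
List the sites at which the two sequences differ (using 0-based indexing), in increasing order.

3, 18, 20, 23

Scanning 0-based: 3: T/C; 18: A/G; 20: C/T; 23: C/A.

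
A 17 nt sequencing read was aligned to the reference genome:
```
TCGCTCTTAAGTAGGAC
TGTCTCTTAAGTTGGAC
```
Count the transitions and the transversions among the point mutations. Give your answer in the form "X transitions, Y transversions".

0 transitions, 3 transversions

Transitions (purine↔purine or pyrimidine↔pyrimidine): none.
Transversions (purine↔pyrimidine): 2 C→G, 3 G→T, 13 A→T.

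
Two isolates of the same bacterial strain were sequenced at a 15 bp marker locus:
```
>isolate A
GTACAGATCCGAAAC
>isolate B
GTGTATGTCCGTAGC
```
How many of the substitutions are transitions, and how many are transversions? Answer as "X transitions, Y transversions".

4 transitions, 2 transversions

Mismatches (1-based):
base 3: A→G (purine→purine, transition)
base 4: C→T (pyrimidine→pyrimidine, transition)
base 6: G→T (purine→pyrimidine, transversion)
base 7: A→G (purine→purine, transition)
base 12: A→T (purine→pyrimidine, transversion)
base 14: A→G (purine→purine, transition)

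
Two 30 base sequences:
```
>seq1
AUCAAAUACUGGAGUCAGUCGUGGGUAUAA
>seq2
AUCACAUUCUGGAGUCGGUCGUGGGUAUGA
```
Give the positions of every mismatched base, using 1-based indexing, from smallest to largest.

5, 8, 17, 29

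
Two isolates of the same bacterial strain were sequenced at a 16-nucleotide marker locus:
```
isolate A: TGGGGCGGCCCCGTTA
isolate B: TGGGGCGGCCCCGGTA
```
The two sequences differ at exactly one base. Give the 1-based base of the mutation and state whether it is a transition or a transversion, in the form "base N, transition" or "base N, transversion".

base 14, transversion

The sequences differ only at base 14: T→G (pyrimidine→purine), a transversion.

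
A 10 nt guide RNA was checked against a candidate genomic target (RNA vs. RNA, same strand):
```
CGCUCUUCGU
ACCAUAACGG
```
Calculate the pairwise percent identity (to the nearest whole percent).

Mismatches at positions 1, 2, 4, 5, 6, 7, 10 (1-based): 7 of 10.
Identical positions: 3/10 = 30% → 30%.

30%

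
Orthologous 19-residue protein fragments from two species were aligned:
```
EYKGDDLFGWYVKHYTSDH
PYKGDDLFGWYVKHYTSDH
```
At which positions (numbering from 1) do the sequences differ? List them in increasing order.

1

Differences at position 1 (E→P).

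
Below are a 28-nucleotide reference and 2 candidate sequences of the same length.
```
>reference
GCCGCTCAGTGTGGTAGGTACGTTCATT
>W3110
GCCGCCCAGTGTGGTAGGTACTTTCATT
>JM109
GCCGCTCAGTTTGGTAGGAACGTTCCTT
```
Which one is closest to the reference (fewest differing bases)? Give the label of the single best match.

W3110

W3110 differs at 2 bases; JM109 differs at 3 bases. The closest is W3110.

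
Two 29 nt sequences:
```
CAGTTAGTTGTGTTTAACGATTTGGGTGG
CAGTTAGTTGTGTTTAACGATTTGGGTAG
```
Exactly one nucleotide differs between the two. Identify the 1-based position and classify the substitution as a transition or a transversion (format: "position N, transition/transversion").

position 28, transition

The sequences differ only at position 28: G→A (purine→purine), a transition.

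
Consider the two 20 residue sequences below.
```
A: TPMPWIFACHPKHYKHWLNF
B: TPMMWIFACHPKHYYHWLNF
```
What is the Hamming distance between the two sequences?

Comparing position by position, 2 residues differ: 4 (P/M), 15 (K/Y).

2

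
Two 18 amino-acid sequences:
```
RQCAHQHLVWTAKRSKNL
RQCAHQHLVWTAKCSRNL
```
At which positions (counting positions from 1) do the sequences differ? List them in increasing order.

14, 16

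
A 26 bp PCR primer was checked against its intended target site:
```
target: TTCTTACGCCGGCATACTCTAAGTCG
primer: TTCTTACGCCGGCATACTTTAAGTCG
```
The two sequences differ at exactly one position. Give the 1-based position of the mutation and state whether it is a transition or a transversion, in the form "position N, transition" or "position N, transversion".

position 19, transition

The sequences differ only at position 19: C→T (pyrimidine→pyrimidine), a transition.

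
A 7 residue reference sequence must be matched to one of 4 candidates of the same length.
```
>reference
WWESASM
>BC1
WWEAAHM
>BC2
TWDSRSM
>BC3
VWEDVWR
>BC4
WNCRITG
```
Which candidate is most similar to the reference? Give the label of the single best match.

BC1

Hamming distances to reference — BC1: 2; BC2: 3; BC3: 5; BC4: 6.
Smallest is BC1 with 2 mismatches.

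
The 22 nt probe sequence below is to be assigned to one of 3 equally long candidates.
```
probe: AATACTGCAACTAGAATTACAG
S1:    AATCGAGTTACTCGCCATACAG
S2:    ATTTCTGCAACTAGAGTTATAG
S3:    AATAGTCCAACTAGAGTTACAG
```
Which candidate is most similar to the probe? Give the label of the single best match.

S3

Hamming distances to probe — S1: 9; S2: 4; S3: 3.
Smallest is S3 with 3 mismatches.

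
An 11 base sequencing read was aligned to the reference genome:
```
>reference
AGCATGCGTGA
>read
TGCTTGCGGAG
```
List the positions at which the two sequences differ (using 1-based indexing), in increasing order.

Scanning 1-based: 1: A/T; 4: A/T; 9: T/G; 10: G/A; 11: A/G.

1, 4, 9, 10, 11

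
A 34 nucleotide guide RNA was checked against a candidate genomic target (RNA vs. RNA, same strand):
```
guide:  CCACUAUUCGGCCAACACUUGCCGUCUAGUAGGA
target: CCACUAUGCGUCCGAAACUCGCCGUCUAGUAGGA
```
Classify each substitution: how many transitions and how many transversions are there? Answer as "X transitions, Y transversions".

Mismatches (1-based):
site 8: U→G (pyrimidine→purine, transversion)
site 11: G→U (purine→pyrimidine, transversion)
site 14: A→G (purine→purine, transition)
site 16: C→A (pyrimidine→purine, transversion)
site 20: U→C (pyrimidine→pyrimidine, transition)

2 transitions, 3 transversions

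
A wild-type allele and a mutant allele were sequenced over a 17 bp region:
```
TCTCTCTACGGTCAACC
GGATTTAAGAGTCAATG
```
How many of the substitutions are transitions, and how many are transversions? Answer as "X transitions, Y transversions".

4 transitions, 6 transversions

Transitions (purine↔purine or pyrimidine↔pyrimidine): 4 C→T, 6 C→T, 10 G→A, 16 C→T.
Transversions (purine↔pyrimidine): 1 T→G, 2 C→G, 3 T→A, 7 T→A, 9 C→G, 17 C→G.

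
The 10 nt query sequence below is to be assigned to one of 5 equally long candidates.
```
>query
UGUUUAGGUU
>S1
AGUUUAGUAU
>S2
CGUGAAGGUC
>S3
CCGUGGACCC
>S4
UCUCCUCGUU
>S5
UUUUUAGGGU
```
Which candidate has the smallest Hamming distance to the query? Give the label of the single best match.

S5

S1 differs at 3 positions; S2 differs at 4 positions; S3 differs at 9 positions; S4 differs at 5 positions; S5 differs at 2 positions. The closest is S5.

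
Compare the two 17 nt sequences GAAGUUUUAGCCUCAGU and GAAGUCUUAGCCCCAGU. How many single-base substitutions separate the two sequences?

2

Mismatches (1-based): base 6: U→C; base 13: U→C.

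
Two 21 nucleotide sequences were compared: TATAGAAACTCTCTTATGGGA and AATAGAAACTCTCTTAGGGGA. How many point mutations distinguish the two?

2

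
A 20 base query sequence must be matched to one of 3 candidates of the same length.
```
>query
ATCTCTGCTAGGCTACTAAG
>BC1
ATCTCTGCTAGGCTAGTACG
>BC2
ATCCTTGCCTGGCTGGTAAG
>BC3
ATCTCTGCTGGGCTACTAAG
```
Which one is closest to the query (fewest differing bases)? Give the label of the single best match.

BC3

BC1 differs at 2 bases; BC2 differs at 6 bases; BC3 differs at 1 base. The closest is BC3.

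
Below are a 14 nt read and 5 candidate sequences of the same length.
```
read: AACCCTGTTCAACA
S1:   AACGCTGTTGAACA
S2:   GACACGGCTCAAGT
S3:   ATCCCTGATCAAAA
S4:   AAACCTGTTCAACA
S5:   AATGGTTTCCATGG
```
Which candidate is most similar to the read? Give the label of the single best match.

S4

Hamming distances to read — S1: 2; S2: 6; S3: 3; S4: 1; S5: 8.
Smallest is S4 with 1 mismatch.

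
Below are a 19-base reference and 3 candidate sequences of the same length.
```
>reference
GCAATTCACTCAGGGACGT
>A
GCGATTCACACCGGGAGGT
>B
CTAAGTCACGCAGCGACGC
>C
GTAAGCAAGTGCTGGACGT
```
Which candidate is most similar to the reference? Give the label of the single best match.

A

A differs at 4 bases; B differs at 6 bases; C differs at 8 bases. The closest is A.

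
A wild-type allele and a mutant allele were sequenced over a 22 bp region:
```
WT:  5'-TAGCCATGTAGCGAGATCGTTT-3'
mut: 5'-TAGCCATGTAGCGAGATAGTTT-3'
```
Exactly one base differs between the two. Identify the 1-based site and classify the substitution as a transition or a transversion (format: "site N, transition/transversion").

Site 18 changes C→A. C is a pyrimidine and A is a purine, so this is a transversion.

site 18, transversion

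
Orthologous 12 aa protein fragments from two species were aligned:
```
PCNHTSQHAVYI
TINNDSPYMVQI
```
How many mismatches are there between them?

Comparing position by position, 8 residues differ: 1 (P/T), 2 (C/I), 4 (H/N), 5 (T/D), 7 (Q/P), 8 (H/Y), 9 (A/M), 11 (Y/Q).

8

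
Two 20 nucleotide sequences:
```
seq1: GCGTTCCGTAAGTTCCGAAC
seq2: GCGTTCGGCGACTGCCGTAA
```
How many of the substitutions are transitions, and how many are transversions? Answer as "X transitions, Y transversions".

2 transitions, 5 transversions

Transitions (purine↔purine or pyrimidine↔pyrimidine): 9 T→C, 10 A→G.
Transversions (purine↔pyrimidine): 7 C→G, 12 G→C, 14 T→G, 18 A→T, 20 C→A.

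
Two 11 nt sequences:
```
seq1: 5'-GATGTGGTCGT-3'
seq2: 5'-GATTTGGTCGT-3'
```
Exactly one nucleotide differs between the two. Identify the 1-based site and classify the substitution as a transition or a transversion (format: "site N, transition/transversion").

site 4, transversion

The sequences differ only at site 4: G→T (purine→pyrimidine), a transversion.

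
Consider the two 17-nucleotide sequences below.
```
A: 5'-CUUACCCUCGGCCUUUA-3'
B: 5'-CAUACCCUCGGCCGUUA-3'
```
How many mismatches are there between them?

2

Mismatches (1-based): base 2: U→A; base 14: U→G.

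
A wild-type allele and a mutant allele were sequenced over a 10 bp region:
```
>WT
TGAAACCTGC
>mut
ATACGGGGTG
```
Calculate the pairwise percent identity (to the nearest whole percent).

10%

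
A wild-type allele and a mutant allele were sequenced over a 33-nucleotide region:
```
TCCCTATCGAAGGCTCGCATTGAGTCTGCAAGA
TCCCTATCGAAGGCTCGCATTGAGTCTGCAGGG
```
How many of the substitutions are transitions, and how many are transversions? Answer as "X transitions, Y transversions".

Transitions (purine↔purine or pyrimidine↔pyrimidine): 31 A→G, 33 A→G.
Transversions (purine↔pyrimidine): none.

2 transitions, 0 transversions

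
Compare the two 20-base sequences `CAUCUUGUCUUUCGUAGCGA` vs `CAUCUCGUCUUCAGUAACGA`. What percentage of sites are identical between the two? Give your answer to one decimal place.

4 positions differ (6, 12, 13, 17), so 16 of 20 match: 16/20 = 80%.

80.0%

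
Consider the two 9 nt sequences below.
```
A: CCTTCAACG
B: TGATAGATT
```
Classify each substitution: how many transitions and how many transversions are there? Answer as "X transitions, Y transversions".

3 transitions, 4 transversions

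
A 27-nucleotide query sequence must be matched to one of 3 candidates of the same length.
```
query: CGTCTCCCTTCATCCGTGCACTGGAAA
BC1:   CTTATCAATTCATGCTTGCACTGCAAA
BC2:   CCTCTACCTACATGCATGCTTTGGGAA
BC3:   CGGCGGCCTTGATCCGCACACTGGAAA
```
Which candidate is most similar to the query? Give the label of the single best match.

BC3

BC1 differs at 7 positions; BC2 differs at 8 positions; BC3 differs at 6 positions. The closest is BC3.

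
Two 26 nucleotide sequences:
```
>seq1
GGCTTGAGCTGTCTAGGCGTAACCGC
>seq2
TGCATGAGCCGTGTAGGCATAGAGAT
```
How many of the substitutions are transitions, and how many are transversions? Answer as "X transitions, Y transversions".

Transitions (purine↔purine or pyrimidine↔pyrimidine): 10 T→C, 19 G→A, 22 A→G, 25 G→A, 26 C→T.
Transversions (purine↔pyrimidine): 1 G→T, 4 T→A, 13 C→G, 23 C→A, 24 C→G.

5 transitions, 5 transversions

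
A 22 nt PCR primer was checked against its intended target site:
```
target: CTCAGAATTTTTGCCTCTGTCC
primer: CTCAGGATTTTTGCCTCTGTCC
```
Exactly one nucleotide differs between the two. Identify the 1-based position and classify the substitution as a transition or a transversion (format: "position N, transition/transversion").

The sequences differ only at position 6: A→G (purine→purine), a transition.

position 6, transition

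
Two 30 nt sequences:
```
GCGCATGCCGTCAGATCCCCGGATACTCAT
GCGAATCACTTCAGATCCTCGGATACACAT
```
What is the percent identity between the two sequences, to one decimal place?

80.0%

Mismatches at positions 4, 7, 8, 10, 19, 27 (1-based): 6 of 30.
Identical positions: 24/30 = 80% → 80.0%.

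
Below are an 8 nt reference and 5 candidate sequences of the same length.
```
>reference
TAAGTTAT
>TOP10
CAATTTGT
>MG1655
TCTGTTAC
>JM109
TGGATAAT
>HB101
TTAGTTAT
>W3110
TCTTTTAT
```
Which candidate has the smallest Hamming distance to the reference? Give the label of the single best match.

Hamming distances to reference — TOP10: 3; MG1655: 3; JM109: 4; HB101: 1; W3110: 3.
Smallest is HB101 with 1 mismatch.

HB101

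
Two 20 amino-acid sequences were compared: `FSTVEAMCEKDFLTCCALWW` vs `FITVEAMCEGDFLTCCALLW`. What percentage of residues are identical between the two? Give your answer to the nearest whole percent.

85%

Mismatches at positions 2, 10, 19 (1-based): 3 of 20.
Identical positions: 17/20 = 85% → 85%.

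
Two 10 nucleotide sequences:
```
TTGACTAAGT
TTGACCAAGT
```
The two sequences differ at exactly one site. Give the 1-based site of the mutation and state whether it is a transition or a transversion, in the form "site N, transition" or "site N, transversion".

site 6, transition

The sequences differ only at site 6: T→C (pyrimidine→pyrimidine), a transition.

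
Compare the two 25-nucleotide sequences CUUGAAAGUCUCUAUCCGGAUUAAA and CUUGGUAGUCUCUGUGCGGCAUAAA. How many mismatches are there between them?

Comparing position by position, 6 sites differ: 5 (A/G), 6 (A/U), 14 (A/G), 16 (C/G), 20 (A/C), 21 (U/A).

6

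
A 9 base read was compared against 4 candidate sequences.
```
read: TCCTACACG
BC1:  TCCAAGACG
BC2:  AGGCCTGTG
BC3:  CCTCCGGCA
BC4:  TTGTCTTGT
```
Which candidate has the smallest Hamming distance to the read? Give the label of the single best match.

BC1

BC1 differs at 2 bases; BC2 differs at 8 bases; BC3 differs at 7 bases; BC4 differs at 7 bases. The closest is BC1.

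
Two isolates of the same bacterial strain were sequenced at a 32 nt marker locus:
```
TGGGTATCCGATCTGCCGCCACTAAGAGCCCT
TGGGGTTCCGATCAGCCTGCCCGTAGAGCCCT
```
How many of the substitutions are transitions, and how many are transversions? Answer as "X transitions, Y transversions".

Transitions (purine↔purine or pyrimidine↔pyrimidine): none.
Transversions (purine↔pyrimidine): 5 T→G, 6 A→T, 14 T→A, 18 G→T, 19 C→G, 21 A→C, 23 T→G, 24 A→T.

0 transitions, 8 transversions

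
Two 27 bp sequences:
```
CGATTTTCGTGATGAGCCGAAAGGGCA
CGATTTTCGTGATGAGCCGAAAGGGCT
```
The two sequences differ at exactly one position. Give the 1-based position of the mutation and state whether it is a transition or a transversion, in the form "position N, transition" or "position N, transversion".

Position 27 changes A→T. A is a purine and T is a pyrimidine, so this is a transversion.

position 27, transversion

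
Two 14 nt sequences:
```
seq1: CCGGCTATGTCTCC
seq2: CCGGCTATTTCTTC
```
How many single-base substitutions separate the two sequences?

Mismatches (1-based): position 9: G→T; position 13: C→T.

2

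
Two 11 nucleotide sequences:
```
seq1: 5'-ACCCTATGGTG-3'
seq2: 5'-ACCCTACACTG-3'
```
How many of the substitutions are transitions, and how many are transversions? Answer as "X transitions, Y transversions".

Mismatches (1-based):
position 7: T→C (pyrimidine→pyrimidine, transition)
position 8: G→A (purine→purine, transition)
position 9: G→C (purine→pyrimidine, transversion)

2 transitions, 1 transversion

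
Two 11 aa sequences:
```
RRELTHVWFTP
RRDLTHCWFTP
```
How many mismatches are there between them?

2

The sequences differ at positions 3, 7 (1-based) — 2 in total.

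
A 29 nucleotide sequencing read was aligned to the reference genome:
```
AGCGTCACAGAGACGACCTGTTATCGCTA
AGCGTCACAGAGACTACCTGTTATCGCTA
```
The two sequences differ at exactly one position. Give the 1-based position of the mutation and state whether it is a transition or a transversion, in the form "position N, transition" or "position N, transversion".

position 15, transversion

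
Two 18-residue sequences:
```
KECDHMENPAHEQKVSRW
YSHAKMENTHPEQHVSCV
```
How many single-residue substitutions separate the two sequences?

Comparing position by position, 11 positions differ: 1 (K/Y), 2 (E/S), 3 (C/H), 4 (D/A), 5 (H/K), 9 (P/T), 10 (A/H), 11 (H/P), 14 (K/H), 17 (R/C), 18 (W/V).

11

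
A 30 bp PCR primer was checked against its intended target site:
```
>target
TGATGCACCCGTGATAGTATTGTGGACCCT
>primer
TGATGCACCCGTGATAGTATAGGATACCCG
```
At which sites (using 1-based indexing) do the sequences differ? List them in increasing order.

21, 23, 24, 25, 30

Differences at site 21 (T→A), site 23 (T→G), site 24 (G→A), site 25 (G→T), site 30 (T→G).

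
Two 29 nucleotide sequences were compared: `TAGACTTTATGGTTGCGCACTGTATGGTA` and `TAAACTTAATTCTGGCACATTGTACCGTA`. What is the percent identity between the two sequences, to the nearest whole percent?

69%

Mismatches at positions 3, 8, 11, 12, 14, 17, 20, 25, 26 (1-based): 9 of 29.
Identical positions: 20/29 = 68.97% → 69%.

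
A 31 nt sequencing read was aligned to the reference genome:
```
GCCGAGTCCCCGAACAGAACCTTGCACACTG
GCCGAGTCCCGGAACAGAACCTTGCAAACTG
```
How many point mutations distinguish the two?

Mismatches (1-based): base 11: C→G; base 27: C→A.

2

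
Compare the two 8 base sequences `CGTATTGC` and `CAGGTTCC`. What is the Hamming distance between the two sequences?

4

Comparing position by position, 4 sites differ: 2 (G/A), 3 (T/G), 4 (A/G), 7 (G/C).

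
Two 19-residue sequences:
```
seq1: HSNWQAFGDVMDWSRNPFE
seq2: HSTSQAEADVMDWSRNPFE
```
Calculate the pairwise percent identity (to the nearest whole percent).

Mismatches at positions 3, 4, 7, 8 (1-based): 4 of 19.
Identical positions: 15/19 = 78.95% → 79%.

79%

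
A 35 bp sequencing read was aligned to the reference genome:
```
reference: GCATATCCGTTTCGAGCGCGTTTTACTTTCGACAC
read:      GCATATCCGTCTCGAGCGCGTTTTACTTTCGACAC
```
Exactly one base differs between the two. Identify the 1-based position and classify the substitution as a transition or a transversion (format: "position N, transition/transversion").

position 11, transition

The sequences differ only at position 11: T→C (pyrimidine→pyrimidine), a transition.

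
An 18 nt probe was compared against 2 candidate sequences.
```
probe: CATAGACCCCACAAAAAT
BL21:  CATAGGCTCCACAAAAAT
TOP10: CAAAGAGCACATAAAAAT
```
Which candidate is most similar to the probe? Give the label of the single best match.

BL21

Hamming distances to probe — BL21: 2; TOP10: 4.
Smallest is BL21 with 2 mismatches.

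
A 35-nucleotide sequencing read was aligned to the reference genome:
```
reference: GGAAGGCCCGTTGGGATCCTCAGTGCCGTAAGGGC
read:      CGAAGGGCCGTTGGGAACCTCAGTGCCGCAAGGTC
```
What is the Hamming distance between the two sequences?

5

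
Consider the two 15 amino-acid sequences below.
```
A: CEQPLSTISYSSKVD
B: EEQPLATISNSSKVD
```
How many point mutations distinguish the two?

Comparing position by position, 3 residues differ: 1 (C/E), 6 (S/A), 10 (Y/N).

3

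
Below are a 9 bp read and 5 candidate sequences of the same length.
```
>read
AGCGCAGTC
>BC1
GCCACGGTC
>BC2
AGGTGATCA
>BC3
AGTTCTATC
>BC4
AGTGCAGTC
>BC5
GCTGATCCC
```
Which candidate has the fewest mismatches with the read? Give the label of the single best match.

BC4

BC1 differs at 4 bases; BC2 differs at 6 bases; BC3 differs at 4 bases; BC4 differs at 1 base; BC5 differs at 7 bases. The closest is BC4.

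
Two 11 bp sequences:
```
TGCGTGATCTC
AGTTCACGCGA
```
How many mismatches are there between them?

Comparing position by position, 9 sites differ: 1 (T/A), 3 (C/T), 4 (G/T), 5 (T/C), 6 (G/A), 7 (A/C), 8 (T/G), 10 (T/G), 11 (C/A).

9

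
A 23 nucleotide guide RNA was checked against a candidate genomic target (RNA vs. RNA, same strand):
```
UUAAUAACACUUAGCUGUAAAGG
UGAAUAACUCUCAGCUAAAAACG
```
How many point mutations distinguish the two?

Comparing position by position, 6 positions differ: 2 (U/G), 9 (A/U), 12 (U/C), 17 (G/A), 18 (U/A), 22 (G/C).

6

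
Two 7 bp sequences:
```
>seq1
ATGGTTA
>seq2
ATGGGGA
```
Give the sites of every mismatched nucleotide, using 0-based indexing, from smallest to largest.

4, 5

Scanning 0-based: 4: T/G; 5: T/G.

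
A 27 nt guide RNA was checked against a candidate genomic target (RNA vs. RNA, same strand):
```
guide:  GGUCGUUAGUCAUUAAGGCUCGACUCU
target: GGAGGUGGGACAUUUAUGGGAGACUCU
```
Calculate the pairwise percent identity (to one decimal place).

Mismatches at positions 3, 4, 7, 8, 10, 15, 17, 19, 20, 21 (1-based): 10 of 27.
Identical positions: 17/27 = 62.96% → 63.0%.

63.0%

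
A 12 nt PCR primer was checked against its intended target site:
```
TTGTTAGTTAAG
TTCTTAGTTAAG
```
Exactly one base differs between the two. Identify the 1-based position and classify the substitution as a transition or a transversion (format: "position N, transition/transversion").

Position 3 changes G→C. G is a purine and C is a pyrimidine, so this is a transversion.

position 3, transversion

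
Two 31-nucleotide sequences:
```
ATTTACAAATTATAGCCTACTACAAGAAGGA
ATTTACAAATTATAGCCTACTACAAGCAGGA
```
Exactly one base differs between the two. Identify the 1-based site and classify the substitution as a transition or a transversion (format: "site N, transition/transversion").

Site 27 changes A→C. A is a purine and C is a pyrimidine, so this is a transversion.

site 27, transversion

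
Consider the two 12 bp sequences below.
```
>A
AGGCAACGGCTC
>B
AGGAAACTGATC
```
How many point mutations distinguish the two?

3

The sequences differ at bases 4, 8, 10 (1-based) — 3 in total.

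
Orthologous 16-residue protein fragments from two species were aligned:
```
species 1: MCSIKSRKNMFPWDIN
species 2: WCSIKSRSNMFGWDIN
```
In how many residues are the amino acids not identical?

3

Comparing position by position, 3 residues differ: 1 (M/W), 8 (K/S), 12 (P/G).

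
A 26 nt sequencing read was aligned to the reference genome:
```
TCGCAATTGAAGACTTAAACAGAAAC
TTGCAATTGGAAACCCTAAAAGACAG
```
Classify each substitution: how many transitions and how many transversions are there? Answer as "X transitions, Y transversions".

5 transitions, 4 transversions

Transitions (purine↔purine or pyrimidine↔pyrimidine): 2 C→T, 10 A→G, 12 G→A, 15 T→C, 16 T→C.
Transversions (purine↔pyrimidine): 17 A→T, 20 C→A, 24 A→C, 26 C→G.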